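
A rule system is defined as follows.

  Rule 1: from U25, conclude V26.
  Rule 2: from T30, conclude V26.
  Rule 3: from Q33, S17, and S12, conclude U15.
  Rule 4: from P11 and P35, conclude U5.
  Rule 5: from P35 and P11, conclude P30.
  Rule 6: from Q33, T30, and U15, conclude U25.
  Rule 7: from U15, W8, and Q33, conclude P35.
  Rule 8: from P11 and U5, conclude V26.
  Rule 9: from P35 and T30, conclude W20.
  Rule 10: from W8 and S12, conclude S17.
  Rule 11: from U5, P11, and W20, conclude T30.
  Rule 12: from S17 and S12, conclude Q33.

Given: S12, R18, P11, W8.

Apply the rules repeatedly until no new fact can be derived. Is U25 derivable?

No

U25 would need Q33, T30, and U15 (Rule 6), but T30 is never established.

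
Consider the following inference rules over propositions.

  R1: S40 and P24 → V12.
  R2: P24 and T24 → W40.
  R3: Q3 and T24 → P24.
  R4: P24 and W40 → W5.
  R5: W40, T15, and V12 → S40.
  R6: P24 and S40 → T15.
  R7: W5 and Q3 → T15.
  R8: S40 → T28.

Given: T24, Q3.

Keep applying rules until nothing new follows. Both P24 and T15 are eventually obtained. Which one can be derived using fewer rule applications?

P24: Q3 and T24 hold, so P24 follows (R3). [1 rule application]
T15: From Q3 and T24, R3 gives P24. From P24 and T24, R2 gives W40. P24 and W40 hold, so W5 follows (R4). W5 and Q3 hold, so T15 follows (R7). [4 rule applications]
P24 needs fewer.

P24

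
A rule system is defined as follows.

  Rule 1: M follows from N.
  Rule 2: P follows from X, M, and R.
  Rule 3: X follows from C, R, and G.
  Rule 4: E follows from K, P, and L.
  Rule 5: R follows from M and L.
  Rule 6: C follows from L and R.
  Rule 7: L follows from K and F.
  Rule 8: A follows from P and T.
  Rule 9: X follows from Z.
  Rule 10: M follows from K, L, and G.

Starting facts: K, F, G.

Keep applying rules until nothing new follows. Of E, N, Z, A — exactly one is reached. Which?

E

K and F hold, so L follows (Rule 7).
From K, L, and G, Rule 10 gives M.
M and L hold, so R follows (Rule 5).
L and R hold, so C follows (Rule 6).
C, R, and G hold, so X follows (Rule 3).
From X, M, and R, Rule 2 gives P.
K, P, and L hold, so E follows (Rule 4).
No rule produces Z, and it is not given. A would need P and T (Rule 8), but T is never established. No rule produces N, and it is not given.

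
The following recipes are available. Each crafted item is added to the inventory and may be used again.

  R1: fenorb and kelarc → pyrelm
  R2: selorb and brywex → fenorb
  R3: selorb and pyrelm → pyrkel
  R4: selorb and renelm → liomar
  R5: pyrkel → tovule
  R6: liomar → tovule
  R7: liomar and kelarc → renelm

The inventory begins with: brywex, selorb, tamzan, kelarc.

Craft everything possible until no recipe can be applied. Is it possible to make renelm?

renelm would need liomar and kelarc (R7), but liomar is never obtained.

No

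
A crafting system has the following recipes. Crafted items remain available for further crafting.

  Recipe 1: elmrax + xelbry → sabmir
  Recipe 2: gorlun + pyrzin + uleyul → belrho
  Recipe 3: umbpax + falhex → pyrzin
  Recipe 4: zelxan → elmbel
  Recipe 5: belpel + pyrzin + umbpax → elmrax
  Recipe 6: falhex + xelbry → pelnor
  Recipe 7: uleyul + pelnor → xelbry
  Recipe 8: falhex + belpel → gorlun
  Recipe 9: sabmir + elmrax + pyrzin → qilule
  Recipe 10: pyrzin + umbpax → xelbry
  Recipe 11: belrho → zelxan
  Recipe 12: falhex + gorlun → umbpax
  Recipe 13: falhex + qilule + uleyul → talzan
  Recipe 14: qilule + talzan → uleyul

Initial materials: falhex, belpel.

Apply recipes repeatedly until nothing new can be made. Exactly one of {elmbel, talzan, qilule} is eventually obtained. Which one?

falhex + belpel → gorlun (Recipe 8).
falhex + gorlun → umbpax (Recipe 12).
Using Recipe 3, umbpax and falhex make pyrzin.
pyrzin + umbpax → xelbry (Recipe 10).
Using Recipe 5, belpel, pyrzin, and umbpax make elmrax.
Using Recipe 1, elmrax and xelbry make sabmir.
sabmir + elmrax + pyrzin → qilule (Recipe 9).
talzan would need falhex, qilule, and uleyul (Recipe 13), but uleyul is never obtained. elmbel would need zelxan (Recipe 4), but zelxan is never obtained.

qilule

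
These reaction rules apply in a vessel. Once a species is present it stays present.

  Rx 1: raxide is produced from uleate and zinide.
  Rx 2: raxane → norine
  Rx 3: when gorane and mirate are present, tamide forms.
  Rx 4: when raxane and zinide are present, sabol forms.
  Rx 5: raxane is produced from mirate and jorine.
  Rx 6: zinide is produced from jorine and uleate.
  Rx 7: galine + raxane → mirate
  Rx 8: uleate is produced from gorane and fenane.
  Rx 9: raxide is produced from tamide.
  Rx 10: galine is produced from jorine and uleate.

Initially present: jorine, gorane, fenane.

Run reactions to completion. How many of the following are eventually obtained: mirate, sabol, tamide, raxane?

0

mirate would need galine and raxane (Rx 7), but raxane never forms.
sabol would need raxane and zinide (Rx 4), but raxane never forms.
tamide would need gorane and mirate (Rx 3), but mirate never forms.
raxane would need mirate and jorine (Rx 5), but mirate never forms.
None of the 4 are reached.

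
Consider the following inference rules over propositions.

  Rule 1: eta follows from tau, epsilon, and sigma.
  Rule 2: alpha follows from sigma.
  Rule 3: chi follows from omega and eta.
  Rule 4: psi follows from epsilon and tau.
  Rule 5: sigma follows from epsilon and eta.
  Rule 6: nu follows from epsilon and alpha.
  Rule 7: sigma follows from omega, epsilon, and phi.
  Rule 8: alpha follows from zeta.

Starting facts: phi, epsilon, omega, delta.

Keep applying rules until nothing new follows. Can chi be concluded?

No

chi would need omega and eta (Rule 3), but eta is never established.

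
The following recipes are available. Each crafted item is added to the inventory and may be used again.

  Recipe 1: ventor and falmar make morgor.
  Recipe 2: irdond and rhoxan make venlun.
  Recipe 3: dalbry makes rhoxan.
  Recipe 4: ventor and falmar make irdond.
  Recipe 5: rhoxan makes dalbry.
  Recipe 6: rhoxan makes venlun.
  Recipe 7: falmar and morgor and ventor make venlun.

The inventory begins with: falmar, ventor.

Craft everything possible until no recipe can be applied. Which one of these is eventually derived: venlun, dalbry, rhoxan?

Using Recipe 1, ventor and falmar make morgor.
Using Recipe 7, falmar, morgor, and ventor make venlun.
rhoxan would need dalbry (Recipe 3), but dalbry is never obtained. dalbry would need rhoxan (Recipe 5), but rhoxan is never obtained.

venlun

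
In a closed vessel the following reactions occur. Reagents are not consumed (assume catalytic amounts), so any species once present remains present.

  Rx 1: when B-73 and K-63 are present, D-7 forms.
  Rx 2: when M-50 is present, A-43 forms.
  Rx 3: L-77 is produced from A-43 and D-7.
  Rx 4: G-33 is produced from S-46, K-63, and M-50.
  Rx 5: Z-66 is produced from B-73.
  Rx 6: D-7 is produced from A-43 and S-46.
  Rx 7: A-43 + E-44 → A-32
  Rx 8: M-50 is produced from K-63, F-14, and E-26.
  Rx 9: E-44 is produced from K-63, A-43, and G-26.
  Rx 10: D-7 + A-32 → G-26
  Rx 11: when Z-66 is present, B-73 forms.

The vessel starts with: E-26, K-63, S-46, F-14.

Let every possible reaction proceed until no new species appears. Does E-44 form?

E-44 would need K-63, A-43, and G-26 (Rx 9), but G-26 never forms.

No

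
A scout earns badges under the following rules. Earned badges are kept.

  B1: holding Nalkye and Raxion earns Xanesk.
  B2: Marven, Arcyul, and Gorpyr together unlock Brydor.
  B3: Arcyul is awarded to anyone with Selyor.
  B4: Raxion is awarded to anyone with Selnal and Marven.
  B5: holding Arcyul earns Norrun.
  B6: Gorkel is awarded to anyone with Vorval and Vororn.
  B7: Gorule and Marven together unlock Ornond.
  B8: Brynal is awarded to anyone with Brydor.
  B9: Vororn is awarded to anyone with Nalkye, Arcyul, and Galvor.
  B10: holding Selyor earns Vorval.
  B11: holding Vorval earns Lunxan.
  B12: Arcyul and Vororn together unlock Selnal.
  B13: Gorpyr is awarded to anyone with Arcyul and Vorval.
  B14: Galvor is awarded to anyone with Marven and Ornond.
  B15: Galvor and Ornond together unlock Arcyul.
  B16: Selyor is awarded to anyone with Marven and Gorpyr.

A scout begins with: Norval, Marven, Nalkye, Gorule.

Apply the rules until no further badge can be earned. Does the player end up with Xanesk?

Yes

With Gorule and Marven, Ornond is earned (B7).
With Marven and Ornond, Galvor is earned (B14).
With Galvor and Ornond, Arcyul is earned (B15).
With Nalkye, Arcyul, and Galvor, Vororn is earned (B9).
With Arcyul and Vororn, Selnal is earned (B12).
With Selnal and Marven, Raxion is earned (B4).
With Nalkye and Raxion, Xanesk is earned (B1).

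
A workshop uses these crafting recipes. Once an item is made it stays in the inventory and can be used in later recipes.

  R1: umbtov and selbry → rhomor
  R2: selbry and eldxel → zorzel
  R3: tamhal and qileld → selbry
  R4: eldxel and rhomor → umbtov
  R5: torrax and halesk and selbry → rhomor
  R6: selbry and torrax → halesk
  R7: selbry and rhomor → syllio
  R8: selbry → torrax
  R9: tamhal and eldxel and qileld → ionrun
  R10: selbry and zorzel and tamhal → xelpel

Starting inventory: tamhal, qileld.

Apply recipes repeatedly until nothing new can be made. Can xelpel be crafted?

No

xelpel would need selbry, zorzel, and tamhal (R10), but zorzel is never obtained.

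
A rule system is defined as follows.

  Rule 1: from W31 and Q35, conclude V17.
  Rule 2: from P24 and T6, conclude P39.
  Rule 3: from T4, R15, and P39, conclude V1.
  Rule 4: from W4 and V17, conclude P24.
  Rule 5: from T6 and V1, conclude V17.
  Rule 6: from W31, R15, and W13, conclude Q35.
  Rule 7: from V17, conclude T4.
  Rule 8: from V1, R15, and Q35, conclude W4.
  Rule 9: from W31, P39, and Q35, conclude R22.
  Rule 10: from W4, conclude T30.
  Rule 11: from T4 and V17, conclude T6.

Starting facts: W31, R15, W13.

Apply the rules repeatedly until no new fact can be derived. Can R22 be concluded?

No

R22 would need W31, P39, and Q35 (Rule 9), but P39 is never established.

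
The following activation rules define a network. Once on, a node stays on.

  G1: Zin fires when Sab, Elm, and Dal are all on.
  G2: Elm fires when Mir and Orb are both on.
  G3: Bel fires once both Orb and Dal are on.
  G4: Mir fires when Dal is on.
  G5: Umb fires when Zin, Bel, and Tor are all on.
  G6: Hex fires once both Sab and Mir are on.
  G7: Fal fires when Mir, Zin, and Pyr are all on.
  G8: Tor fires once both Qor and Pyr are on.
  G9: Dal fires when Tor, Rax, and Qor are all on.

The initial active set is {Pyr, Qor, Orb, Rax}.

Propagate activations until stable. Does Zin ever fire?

No

Zin would need Sab, Elm, and Dal (G1), but Sab never turns on.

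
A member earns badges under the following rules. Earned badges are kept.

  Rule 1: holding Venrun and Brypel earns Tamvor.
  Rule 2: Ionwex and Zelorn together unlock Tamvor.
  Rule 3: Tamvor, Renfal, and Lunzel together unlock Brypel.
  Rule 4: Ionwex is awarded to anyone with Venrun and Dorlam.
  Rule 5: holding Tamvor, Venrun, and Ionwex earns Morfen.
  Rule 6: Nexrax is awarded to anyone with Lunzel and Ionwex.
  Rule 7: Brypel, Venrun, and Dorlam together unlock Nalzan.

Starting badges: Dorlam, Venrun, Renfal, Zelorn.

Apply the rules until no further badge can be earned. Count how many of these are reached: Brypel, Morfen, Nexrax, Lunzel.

1

With Venrun and Dorlam, Ionwex is earned (Rule 4).
With Ionwex and Zelorn, Tamvor is earned (Rule 2).
With Tamvor, Venrun, and Ionwex, Morfen is earned (Rule 5).
Brypel would need Tamvor, Renfal, and Lunzel (Rule 3), but Lunzel is never earned.
Morfen: reached.
Nexrax would need Lunzel and Ionwex (Rule 6), but Lunzel is never earned.
No rule produces Lunzel, and it is not given.
Reached: Morfen — 1 of the 4.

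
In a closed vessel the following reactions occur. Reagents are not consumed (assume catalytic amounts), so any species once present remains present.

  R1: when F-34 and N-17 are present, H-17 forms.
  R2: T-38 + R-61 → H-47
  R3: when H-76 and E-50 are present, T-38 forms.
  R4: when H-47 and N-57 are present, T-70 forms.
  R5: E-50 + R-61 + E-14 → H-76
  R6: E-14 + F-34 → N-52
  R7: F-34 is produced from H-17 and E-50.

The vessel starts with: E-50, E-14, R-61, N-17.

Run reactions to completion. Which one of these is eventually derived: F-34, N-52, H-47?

E-50, R-61, and E-14 present → H-76 forms (R5).
H-76 and E-50 present → T-38 forms (R3).
T-38 and R-61 present → H-47 forms (R2).
F-34 would need H-17 and E-50 (R7), but H-17 never forms. N-52 would need E-14 and F-34 (R6), but F-34 never forms.

H-47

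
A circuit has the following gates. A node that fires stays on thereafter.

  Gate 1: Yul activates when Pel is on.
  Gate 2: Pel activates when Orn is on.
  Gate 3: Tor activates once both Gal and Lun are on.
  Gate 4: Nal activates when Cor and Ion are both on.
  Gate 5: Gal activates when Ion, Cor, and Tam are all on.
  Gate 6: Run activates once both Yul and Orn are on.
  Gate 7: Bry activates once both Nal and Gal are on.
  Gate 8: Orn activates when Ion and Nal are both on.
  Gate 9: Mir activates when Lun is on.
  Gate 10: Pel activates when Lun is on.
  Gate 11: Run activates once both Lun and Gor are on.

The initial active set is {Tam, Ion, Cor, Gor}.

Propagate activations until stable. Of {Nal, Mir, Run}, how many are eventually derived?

2

Cor and Ion are on, so Nal activates (Gate 4).
Ion and Nal are on, so Orn activates (Gate 8).
Orn is on, so Pel activates (Gate 2).
Pel is on, so Yul activates (Gate 1).
Yul and Orn are on, so Run activates (Gate 6).
Nal: reached.
Mir would need Lun (Gate 9), but Lun never turns on.
Run: reached.
Reached: Nal and Run — 2 of the 3.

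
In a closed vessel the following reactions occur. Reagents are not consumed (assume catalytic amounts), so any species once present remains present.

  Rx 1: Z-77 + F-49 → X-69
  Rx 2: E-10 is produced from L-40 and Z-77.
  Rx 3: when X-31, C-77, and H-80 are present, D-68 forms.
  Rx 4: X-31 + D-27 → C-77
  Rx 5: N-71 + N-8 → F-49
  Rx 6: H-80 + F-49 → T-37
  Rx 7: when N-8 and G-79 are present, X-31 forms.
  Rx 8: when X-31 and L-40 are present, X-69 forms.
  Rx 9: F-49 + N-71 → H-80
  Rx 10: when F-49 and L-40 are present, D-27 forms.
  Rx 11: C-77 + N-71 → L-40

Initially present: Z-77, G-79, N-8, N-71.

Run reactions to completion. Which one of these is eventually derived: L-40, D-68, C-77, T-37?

T-37

N-71 and N-8 present → F-49 forms (Rx 5).
F-49 and N-71 present → H-80 forms (Rx 9).
H-80 and F-49 present → T-37 forms (Rx 6).
C-77 would need X-31 and D-27 (Rx 4), but D-27 never forms. D-68 would need X-31, C-77, and H-80 (Rx 3), but C-77 never forms. L-40 would need C-77 and N-71 (Rx 11), but C-77 never forms.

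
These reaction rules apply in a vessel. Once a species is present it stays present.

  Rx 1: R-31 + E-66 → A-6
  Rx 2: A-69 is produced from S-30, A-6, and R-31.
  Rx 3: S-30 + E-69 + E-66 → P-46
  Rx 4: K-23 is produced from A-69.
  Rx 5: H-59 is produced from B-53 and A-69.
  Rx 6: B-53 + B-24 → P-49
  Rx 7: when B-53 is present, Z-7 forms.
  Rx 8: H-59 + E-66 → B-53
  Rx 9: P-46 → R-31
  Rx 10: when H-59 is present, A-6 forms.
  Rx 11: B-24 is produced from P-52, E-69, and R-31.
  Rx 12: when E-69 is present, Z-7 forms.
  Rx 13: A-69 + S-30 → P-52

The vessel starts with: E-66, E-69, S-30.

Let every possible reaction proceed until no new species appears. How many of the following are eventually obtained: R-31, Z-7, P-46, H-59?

3

S-30, E-69, and E-66 present → P-46 forms (Rx 3).
E-69 present → Z-7 forms (Rx 12).
P-46 present → R-31 forms (Rx 9).
R-31: reached.
Z-7: reached.
P-46: reached.
H-59 would need B-53 and A-69 (Rx 5), but B-53 never forms.
Reached: R-31, Z-7, and P-46 — 3 of the 4.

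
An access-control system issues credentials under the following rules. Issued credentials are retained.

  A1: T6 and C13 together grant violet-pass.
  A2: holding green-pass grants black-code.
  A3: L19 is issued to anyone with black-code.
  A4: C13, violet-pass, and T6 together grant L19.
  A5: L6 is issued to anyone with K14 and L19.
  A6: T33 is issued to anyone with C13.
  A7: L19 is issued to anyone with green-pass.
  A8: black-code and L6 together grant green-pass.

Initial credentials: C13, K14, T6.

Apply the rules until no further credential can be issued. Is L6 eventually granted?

Holding T6 and C13 grants violet-pass (A1).
Holding C13, violet-pass, and T6 grants L19 (A4).
Holding K14 and L19 grants L6 (A5).

Yes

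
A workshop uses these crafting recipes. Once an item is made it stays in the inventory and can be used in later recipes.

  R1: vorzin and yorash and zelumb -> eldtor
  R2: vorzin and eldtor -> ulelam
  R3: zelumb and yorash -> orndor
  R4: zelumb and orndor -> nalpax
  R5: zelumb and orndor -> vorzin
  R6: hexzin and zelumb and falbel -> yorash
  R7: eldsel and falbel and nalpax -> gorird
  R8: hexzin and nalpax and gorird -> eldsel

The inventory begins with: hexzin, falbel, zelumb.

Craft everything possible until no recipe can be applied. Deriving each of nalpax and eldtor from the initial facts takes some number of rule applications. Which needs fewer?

nalpax

nalpax: Using R6, hexzin, zelumb, and falbel make yorash. zelumb and yorash -> orndor (R3). zelumb and orndor -> nalpax (R4). [3 rule applications]
eldtor: hexzin and zelumb and falbel -> yorash (R6). Using R3, zelumb and yorash make orndor. Using R5, zelumb and orndor make vorzin. vorzin and yorash and zelumb -> eldtor (R1). [4 rule applications]
nalpax needs fewer.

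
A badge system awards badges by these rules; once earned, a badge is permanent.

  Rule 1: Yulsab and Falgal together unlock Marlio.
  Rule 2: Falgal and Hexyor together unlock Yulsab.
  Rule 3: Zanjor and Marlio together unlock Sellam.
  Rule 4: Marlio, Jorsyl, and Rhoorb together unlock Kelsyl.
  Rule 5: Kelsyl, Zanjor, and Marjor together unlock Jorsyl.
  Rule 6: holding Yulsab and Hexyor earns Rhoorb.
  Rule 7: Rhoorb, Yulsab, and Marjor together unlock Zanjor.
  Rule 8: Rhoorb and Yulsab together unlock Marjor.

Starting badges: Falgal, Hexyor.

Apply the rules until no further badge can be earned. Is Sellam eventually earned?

With Falgal and Hexyor, Yulsab is earned (Rule 2).
With Yulsab and Falgal, Marlio is earned (Rule 1).
With Yulsab and Hexyor, Rhoorb is earned (Rule 6).
With Rhoorb and Yulsab, Marjor is earned (Rule 8).
With Rhoorb, Yulsab, and Marjor, Zanjor is earned (Rule 7).
With Zanjor and Marlio, Sellam is earned (Rule 3).

Yes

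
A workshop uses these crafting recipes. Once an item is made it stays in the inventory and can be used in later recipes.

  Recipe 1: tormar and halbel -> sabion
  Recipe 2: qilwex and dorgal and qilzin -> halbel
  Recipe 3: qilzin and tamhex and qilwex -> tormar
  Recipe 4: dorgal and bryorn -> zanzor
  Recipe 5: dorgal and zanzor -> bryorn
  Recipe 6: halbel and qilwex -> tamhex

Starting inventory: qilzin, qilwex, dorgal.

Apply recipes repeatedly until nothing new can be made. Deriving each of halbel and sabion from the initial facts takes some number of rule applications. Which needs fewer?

halbel: Using Recipe 2, qilwex, dorgal, and qilzin make halbel. [1 rule application]
sabion: Using Recipe 2, qilwex, dorgal, and qilzin make halbel. Using Recipe 6, halbel and qilwex make tamhex. Using Recipe 3, qilzin, tamhex, and qilwex make tormar. tormar and halbel -> sabion (Recipe 1). [4 rule applications]
halbel needs fewer.

halbel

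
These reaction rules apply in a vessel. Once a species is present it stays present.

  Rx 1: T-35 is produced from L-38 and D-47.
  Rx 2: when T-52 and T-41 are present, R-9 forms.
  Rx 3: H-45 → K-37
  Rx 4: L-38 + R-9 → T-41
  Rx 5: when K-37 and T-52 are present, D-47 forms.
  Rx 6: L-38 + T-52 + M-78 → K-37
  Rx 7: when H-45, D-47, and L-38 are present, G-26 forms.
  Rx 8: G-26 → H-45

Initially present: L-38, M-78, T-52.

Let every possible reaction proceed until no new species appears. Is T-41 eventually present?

No

T-41 would need L-38 and R-9 (Rx 4), but R-9 never forms.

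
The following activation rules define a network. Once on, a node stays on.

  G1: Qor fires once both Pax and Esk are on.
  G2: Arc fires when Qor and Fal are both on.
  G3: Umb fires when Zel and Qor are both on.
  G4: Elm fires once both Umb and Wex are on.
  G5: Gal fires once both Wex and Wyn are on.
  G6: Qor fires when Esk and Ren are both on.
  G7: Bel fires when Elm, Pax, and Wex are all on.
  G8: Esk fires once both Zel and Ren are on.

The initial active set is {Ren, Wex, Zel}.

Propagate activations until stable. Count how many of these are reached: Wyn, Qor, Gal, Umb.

G8: Zel and Ren on → Esk on.
G6: Esk and Ren on → Qor on.
G3: Zel and Qor on → Umb on.
No rule produces Wyn, and it is not given.
Qor: reached.
Gal would need Wex and Wyn (G5), but Wyn never turns on.
Umb: reached.
Reached: Qor and Umb — 2 of the 4.

2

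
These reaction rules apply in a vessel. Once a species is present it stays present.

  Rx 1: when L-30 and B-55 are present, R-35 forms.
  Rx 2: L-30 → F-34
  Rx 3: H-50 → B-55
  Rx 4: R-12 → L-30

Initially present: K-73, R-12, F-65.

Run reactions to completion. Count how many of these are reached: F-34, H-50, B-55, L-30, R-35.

2

R-12 present → L-30 forms (Rx 4).
L-30 present → F-34 forms (Rx 2).
F-34: reached.
No rule produces H-50, and it is not given.
B-55 would need H-50 (Rx 3), but H-50 never forms.
L-30: reached.
R-35 would need L-30 and B-55 (Rx 1), but B-55 never forms.
Reached: F-34 and L-30 — 2 of the 5.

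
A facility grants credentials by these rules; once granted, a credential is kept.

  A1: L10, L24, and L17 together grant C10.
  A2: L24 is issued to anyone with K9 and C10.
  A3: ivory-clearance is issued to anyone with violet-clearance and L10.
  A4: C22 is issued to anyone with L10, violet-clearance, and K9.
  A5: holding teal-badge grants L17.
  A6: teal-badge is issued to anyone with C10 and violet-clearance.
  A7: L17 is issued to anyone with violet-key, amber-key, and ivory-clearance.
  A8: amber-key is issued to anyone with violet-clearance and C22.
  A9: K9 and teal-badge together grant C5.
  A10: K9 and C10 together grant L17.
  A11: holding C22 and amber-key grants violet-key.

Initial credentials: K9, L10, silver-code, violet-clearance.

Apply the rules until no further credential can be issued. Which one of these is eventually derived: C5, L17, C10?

Holding L10, violet-clearance, and K9 grants C22 (A4).
Holding violet-clearance and L10 grants ivory-clearance (A3).
Holding violet-clearance and C22 grants amber-key (A8).
Holding C22 and amber-key grants violet-key (A11).
Holding violet-key, amber-key, and ivory-clearance grants L17 (A7).
C5 would need K9 and teal-badge (A9), but teal-badge is never granted. C10 would need L10, L24, and L17 (A1), but L24 is never granted.

L17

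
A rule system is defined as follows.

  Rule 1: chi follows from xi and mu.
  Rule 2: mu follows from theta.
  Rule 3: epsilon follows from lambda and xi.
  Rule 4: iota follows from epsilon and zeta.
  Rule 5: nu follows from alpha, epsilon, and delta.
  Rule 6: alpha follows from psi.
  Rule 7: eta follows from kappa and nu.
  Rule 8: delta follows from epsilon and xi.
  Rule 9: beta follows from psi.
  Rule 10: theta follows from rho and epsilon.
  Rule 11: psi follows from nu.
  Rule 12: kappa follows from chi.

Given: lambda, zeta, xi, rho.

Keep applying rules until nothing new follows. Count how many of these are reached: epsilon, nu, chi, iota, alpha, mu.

4

lambda and xi hold, so epsilon follows (Rule 3).
rho and epsilon hold, so theta follows (Rule 10).
From epsilon and zeta, Rule 4 gives iota.
From theta, Rule 2 gives mu.
From xi and mu, Rule 1 gives chi.
epsilon: reached.
nu would need alpha, epsilon, and delta (Rule 5), but alpha is never established.
chi: reached.
iota: reached.
alpha would need psi (Rule 6), but psi is never established.
mu: reached.
Reached: epsilon, chi, iota, and mu — 4 of the 6.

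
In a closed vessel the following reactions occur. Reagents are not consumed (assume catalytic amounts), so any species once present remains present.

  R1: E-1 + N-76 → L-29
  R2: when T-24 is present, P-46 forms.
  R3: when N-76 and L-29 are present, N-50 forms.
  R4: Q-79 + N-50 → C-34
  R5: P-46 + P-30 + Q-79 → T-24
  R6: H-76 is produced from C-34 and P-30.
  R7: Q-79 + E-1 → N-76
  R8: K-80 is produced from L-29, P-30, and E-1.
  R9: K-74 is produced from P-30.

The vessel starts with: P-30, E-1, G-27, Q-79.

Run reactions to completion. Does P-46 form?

No

P-46 would need T-24 (R2), but T-24 never forms.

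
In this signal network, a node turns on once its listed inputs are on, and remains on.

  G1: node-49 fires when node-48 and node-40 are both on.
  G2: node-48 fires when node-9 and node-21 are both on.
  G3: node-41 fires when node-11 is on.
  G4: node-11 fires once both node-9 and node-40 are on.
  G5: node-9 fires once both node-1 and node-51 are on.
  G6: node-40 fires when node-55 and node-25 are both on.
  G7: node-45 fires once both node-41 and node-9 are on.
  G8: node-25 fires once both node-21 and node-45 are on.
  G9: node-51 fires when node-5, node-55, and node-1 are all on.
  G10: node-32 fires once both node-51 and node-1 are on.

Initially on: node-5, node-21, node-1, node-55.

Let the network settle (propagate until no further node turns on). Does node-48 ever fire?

G9: node-5, node-55, and node-1 on → node-51 on.
G5: node-1 and node-51 on → node-9 on.
G2: node-9 and node-21 on → node-48 on.

Yes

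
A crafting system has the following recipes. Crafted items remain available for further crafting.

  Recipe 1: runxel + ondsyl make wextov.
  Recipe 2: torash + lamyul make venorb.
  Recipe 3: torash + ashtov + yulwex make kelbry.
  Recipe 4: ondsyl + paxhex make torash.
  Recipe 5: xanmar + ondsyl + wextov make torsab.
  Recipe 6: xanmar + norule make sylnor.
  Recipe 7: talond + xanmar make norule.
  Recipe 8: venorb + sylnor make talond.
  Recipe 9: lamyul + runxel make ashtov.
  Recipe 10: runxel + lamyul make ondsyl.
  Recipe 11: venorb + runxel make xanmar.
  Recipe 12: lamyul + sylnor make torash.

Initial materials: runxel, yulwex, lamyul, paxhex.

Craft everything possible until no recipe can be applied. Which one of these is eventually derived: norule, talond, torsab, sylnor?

Using Recipe 10, runxel and lamyul make ondsyl.
Using Recipe 1, runxel and ondsyl make wextov.
Using Recipe 4, ondsyl and paxhex make torash.
Using Recipe 2, torash and lamyul make venorb.
Using Recipe 11, venorb and runxel make xanmar.
Using Recipe 5, xanmar, ondsyl, and wextov make torsab.
talond would need venorb and sylnor (Recipe 8), but sylnor is never obtained. sylnor would need xanmar and norule (Recipe 6), but norule is never obtained. norule would need talond and xanmar (Recipe 7), but talond is never obtained.

torsab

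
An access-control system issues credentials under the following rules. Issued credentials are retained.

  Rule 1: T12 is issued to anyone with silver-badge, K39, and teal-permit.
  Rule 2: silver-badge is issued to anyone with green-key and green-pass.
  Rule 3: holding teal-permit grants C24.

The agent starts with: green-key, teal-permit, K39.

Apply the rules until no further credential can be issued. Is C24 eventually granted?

Yes

Holding teal-permit grants C24 (Rule 3).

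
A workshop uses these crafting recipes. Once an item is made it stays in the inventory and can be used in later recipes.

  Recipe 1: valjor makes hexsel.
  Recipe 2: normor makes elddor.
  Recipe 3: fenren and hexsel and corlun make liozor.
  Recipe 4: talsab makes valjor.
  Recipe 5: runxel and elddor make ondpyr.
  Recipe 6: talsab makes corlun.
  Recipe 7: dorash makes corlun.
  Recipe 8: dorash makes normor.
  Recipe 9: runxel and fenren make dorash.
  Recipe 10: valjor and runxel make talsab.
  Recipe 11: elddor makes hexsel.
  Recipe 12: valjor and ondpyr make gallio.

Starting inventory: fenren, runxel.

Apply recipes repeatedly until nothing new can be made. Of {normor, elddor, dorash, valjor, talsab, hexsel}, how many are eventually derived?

runxel and fenren → dorash (Recipe 9).
dorash → normor (Recipe 8).
Using Recipe 2, normor makes elddor.
Using Recipe 11, elddor makes hexsel.
normor: reached.
elddor: reached.
dorash: reached.
valjor would need talsab (Recipe 4), but talsab is never obtained.
talsab would need valjor and runxel (Recipe 10), but valjor is never obtained.
hexsel: reached.
Reached: normor, elddor, dorash, and hexsel — 4 of the 6.

4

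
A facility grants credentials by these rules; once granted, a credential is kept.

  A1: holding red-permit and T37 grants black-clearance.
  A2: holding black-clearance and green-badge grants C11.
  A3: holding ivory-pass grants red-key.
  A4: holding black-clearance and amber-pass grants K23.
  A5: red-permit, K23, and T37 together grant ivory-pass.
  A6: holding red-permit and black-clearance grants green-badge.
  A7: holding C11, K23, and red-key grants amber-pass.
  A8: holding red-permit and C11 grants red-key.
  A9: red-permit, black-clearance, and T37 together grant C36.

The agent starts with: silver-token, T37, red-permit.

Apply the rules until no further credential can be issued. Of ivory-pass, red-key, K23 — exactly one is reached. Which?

red-key

Holding red-permit and T37 grants black-clearance (A1).
Holding red-permit and black-clearance grants green-badge (A6).
Holding black-clearance and green-badge grants C11 (A2).
Holding red-permit and C11 grants red-key (A8).
K23 would need black-clearance and amber-pass (A4), but amber-pass is never granted. ivory-pass would need red-permit, K23, and T37 (A5), but K23 is never granted.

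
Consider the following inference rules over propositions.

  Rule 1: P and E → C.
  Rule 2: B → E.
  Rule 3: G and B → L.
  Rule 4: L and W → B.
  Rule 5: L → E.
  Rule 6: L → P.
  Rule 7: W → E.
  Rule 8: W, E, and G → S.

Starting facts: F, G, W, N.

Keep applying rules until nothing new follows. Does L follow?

L would need G and B (Rule 3), but B is never established.

No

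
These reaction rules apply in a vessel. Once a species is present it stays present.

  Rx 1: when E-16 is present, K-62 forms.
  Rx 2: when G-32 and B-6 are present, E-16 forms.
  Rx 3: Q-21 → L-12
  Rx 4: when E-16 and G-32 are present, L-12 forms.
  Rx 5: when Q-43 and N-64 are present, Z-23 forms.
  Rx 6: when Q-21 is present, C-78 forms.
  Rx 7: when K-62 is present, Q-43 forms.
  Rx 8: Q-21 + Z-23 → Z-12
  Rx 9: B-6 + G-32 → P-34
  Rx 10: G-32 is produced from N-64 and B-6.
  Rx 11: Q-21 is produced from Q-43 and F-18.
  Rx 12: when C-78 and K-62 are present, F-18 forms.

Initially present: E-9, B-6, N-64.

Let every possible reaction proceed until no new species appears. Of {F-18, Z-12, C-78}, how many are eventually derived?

F-18 would need C-78 and K-62 (Rx 12), but C-78 never forms.
Z-12 would need Q-21 and Z-23 (Rx 8), but Q-21 never forms.
C-78 would need Q-21 (Rx 6), but Q-21 never forms.
None of the 3 are reached.

0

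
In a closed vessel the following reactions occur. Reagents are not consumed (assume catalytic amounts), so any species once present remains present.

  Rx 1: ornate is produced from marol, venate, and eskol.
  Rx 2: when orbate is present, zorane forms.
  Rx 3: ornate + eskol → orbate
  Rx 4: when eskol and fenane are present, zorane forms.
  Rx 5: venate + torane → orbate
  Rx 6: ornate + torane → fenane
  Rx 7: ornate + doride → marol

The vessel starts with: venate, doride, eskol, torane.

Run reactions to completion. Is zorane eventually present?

venate and torane present → orbate forms (Rx 5).
orbate present → zorane forms (Rx 2).

Yes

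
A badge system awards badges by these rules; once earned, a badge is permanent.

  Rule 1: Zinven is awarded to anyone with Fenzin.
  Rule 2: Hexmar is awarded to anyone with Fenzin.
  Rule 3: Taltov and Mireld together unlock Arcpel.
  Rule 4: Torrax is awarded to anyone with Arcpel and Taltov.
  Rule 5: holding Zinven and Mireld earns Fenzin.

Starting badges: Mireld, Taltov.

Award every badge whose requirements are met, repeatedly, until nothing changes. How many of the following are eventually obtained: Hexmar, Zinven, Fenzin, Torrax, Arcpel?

With Taltov and Mireld, Arcpel is earned (Rule 3).
With Arcpel and Taltov, Torrax is earned (Rule 4).
Hexmar would need Fenzin (Rule 2), but Fenzin is never earned.
Zinven would need Fenzin (Rule 1), but Fenzin is never earned.
Fenzin would need Zinven and Mireld (Rule 5), but Zinven is never earned.
Torrax: reached.
Arcpel: reached.
Reached: Torrax and Arcpel — 2 of the 5.

2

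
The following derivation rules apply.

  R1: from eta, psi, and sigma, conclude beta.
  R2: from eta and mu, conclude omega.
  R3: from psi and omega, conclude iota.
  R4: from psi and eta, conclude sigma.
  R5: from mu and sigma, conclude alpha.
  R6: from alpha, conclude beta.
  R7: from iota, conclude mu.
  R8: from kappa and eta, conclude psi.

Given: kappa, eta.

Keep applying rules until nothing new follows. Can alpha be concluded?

alpha would need mu and sigma (R5), but mu is never established.

No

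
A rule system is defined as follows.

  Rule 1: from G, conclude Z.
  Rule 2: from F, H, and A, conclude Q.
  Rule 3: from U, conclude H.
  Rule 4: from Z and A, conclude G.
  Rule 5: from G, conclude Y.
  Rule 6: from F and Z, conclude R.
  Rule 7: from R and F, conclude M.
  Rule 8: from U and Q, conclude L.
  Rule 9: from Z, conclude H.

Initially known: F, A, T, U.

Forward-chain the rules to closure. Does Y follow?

Y would need G (Rule 5), but G is never established.

No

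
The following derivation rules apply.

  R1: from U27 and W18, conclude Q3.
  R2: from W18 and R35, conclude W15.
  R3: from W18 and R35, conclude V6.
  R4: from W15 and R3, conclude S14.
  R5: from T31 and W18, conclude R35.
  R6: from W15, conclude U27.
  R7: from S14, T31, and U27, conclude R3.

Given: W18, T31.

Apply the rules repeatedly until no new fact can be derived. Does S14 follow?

No

S14 would need W15 and R3 (R4), but R3 is never established.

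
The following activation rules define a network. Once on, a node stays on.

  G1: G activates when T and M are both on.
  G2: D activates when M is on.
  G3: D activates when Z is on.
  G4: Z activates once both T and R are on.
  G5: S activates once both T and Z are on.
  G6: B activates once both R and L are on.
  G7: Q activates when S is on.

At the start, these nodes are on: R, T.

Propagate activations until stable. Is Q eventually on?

T and R are on, so Z activates (G4).
G5: T and Z on → S on.
S is on, so Q activates (G7).

Yes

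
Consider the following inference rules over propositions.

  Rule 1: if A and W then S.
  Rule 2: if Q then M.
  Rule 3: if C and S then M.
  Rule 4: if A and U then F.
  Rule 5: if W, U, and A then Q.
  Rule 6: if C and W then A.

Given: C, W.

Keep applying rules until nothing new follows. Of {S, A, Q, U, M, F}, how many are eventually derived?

C and W hold, so A follows (Rule 6).
A and W hold, so S follows (Rule 1).
From C and S, Rule 3 gives M.
S: reached.
A: reached.
Q would need W, U, and A (Rule 5), but U is never established.
No rule produces U, and it is not given.
M: reached.
F would need A and U (Rule 4), but U is never established.
Reached: S, A, and M — 3 of the 6.

3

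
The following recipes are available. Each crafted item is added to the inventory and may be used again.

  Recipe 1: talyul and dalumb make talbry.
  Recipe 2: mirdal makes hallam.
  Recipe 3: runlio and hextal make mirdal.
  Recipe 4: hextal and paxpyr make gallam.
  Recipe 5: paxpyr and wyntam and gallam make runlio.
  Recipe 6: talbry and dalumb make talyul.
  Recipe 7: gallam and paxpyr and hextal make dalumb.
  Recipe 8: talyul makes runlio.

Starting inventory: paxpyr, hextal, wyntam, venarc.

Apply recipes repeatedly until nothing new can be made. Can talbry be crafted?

talbry would need talyul and dalumb (Recipe 1), but talyul is never obtained.

No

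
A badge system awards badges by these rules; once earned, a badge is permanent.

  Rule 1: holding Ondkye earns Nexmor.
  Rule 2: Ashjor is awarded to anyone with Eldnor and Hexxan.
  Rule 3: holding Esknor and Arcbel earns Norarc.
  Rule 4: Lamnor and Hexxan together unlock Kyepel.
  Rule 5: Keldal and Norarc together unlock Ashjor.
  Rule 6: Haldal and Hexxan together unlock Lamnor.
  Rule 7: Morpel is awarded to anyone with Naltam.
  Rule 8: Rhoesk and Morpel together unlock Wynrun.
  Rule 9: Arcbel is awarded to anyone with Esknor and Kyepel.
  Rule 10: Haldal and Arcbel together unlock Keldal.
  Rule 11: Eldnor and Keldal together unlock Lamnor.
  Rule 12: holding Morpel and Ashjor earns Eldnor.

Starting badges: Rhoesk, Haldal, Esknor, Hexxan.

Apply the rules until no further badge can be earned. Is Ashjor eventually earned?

With Haldal and Hexxan, Lamnor is earned (Rule 6).
With Lamnor and Hexxan, Kyepel is earned (Rule 4).
With Esknor and Kyepel, Arcbel is earned (Rule 9).
With Haldal and Arcbel, Keldal is earned (Rule 10).
With Esknor and Arcbel, Norarc is earned (Rule 3).
With Keldal and Norarc, Ashjor is earned (Rule 5).

Yes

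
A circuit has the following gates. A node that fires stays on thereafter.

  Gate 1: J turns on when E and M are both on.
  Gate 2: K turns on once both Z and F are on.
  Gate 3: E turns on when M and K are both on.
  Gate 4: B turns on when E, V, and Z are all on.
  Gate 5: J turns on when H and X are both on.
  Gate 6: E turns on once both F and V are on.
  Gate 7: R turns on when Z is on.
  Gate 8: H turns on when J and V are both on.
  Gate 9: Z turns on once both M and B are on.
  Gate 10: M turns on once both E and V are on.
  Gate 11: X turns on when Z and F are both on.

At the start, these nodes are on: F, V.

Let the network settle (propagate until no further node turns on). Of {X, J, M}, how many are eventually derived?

2

Gate 6: F and V on → E on.
Gate 10: E and V on → M on.
E and M are on, so J turns on (Gate 1).
X would need Z and F (Gate 11), but Z never turns on.
J: reached.
M: reached.
Reached: J and M — 2 of the 3.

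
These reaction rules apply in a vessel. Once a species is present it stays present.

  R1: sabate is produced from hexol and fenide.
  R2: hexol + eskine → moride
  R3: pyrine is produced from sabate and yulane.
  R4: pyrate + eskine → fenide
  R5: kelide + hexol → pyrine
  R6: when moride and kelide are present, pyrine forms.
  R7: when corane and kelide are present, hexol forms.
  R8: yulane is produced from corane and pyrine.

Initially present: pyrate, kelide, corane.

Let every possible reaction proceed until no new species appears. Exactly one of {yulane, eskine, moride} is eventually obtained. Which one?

yulane

corane and kelide present → hexol forms (R7).
kelide and hexol present → pyrine forms (R5).
corane and pyrine present → yulane forms (R8).
moride would need hexol and eskine (R2), but eskine never forms. No rule produces eskine, and it is not given.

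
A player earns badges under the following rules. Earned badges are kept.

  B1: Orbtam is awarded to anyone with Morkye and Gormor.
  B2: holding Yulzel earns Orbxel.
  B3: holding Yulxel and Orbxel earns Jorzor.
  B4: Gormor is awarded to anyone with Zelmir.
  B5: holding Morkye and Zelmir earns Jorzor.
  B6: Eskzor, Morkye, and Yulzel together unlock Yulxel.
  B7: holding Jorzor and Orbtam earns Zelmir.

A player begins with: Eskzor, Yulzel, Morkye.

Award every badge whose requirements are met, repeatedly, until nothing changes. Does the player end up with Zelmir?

No

Zelmir would need Jorzor and Orbtam (B7), but Orbtam is never earned.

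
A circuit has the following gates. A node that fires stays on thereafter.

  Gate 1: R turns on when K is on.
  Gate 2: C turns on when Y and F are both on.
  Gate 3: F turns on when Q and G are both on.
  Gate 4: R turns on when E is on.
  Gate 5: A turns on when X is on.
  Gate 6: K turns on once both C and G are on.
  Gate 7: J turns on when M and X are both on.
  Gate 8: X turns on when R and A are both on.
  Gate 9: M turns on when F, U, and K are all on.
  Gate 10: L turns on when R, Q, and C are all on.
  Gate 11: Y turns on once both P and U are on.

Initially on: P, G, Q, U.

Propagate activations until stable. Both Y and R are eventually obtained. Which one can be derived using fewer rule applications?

Y: Gate 11: P and U on → Y on. [1 rule application]
R: Q and G are on, so F turns on (Gate 3). P and U are on, so Y turns on (Gate 11). Gate 2: Y and F on → C on. C and G are on, so K turns on (Gate 6). Gate 1: K on → R on. [5 rule applications]
Y needs fewer.

Y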